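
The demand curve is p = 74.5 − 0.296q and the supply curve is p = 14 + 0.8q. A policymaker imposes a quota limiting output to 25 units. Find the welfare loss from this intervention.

Competitive equilibrium: 74.5 − 0.296q = 14 + 0.8q → q* = 55.2007, p* = 58.1606.
At q = 25: demand price = 74.5 − 0.296·25 = 67.1; supply price = 14 + 0.8·25 = 34.
Δq = 55.2007 − 25 = 30.2007; wedge = 67.1 − 34 = 33.1.
Welfare loss = ½ × 30.2007 × 33.1 = 499.82.

499.82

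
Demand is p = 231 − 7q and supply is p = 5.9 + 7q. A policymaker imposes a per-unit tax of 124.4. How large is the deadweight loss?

552.69

Competitive equilibrium: 231 − 7q = 5.9 + 7q → q* = 16.0786, p* = 118.45.
With the tax, the buyer price exceeds the seller price by 124.4: (231 − 7q) − (5.9 + 7q) = 124.4 → q' = 7.1929.
Δq = 16.0786 − 7.1929 = 8.8857; the wedge equals the tax, 124.4.
DWL = ½ × 8.8857 × 124.4 = 552.69.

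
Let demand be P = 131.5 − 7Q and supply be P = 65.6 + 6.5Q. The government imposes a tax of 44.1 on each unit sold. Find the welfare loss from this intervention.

Competitive equilibrium: 131.5 − 7Q = 65.6 + 6.5Q → Q* = 4.8815, P* = 97.3296.
With the tax, the buyer price exceeds the seller price by 44.1: (131.5 − 7Q) − (65.6 + 6.5Q) = 44.1 → Q' = 1.6148.
ΔQ = 4.8815 − 1.6148 = 3.2667; the wedge equals the tax, 44.1.
The triangle = ½ × 3.2667 × 44.1 = 72.03.

72.03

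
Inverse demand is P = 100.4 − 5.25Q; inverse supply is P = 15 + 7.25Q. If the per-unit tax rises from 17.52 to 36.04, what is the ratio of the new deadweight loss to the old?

4.232

Competitive equilibrium: 100.4 − 5.25Q = 15 + 7.25Q → Q* = 6.832, P* = 64.532.
For a per-unit tax t: ΔQ = t/12.5, so DWL = ½·t·(t/12.5) = t²/25.
At t = 17.52: DWL = 12.278. At t = 36.04: DWL = 51.955.
Ratio = (36.04/17.52)² = 4.232.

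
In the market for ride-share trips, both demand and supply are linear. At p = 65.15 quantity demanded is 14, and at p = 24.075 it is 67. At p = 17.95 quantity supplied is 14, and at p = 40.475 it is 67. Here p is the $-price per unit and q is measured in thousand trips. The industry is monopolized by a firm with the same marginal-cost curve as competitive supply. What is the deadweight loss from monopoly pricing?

$262.80 thousand

Demand slope = (24.075 − 65.15)/(67 − 14) = −0.775, so p = 76 − 0.775q.
Supply slope = (40.475 − 17.95)/(67 − 14) = 0.425, so p = 12 + 0.425q.
Competitive equilibrium: 76 − 0.775q = 12 + 0.425q → q* = 53.33333, p* = 34.66667.
Marginal revenue: MR = 76 − 1.55q. Set MR = MC: 76 − 1.55q = 12 + 0.425q → q_m = 32.40506.
Price p_m = 76 − 0.775·32.40506 = 50.88608; MC(q_m) = 12 + 0.425·32.40506 = 25.77215.
Competitive q* = 53.33333, so Δq = 20.92827; wedge = 50.88608 − 25.77215 = 25.11393.
Welfare loss = ½ × 20.92827 × 25.11393 = $262.80 thousand.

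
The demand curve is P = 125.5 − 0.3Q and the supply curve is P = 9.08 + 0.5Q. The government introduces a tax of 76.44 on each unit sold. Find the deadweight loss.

Competitive equilibrium: 125.5 − 0.3Q = 9.08 + 0.5Q → Q* = 145.525, P* = 81.8425.
With the tax, the buyer price exceeds the seller price by 76.44: (125.5 − 0.3Q) − (9.08 + 0.5Q) = 76.44 → Q' = 49.975.
ΔQ = 145.525 − 49.975 = 95.55; the wedge equals the tax, 76.44.
The triangle = ½ × 95.55 × 76.44 = 3651.921.

3651.921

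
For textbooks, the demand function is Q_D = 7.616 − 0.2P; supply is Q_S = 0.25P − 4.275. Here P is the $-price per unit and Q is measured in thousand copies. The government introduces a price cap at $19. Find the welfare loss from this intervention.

$15.50 thousand

In inverse form: demand P = 38.08 − 5Q, supply P = 17.1 + 4Q.
Competitive equilibrium: 38.08 − 5Q = 17.1 + 4Q → Q* = 2.3311, P* = 26.4244.
At the ceiling P = 19, quantity supplied = (19 − 17.1)/4 = 0.475.
Willingness to pay at Q' = 0.475: 38.08 − 5·0.475 = 35.705.
ΔQ = 2.3311 − 0.475 = 1.8561; wedge = 35.705 − 19 = 16.705.
Deadweight loss = ½ × 1.8561 × 16.705 = $15.50 thousand.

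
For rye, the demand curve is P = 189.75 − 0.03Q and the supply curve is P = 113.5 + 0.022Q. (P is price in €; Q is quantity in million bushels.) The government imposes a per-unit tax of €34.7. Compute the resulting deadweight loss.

€11577.79 million

Competitive equilibrium: 189.75 − 0.03Q = 113.5 + 0.022Q → Q* = 1466.3462, P* = 145.7596.
With the tax, the buyer price exceeds the seller price by 34.7: (189.75 − 0.03Q) − (113.5 + 0.022Q) = 34.7 → Q' = 799.0385.
ΔQ = 1466.3462 − 799.0385 = 667.3077; the wedge equals the tax, 34.7.
The triangle = ½ × 667.3077 × 34.7 = €11577.79 million.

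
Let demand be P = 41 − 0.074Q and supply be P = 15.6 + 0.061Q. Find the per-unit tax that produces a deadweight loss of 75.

4.5

Competitive equilibrium: 41 − 0.074Q = 15.6 + 0.061Q → Q* = 188.1481, P* = 27.077.
A tax t gives ΔQ = t/0.135 and wedge t, so DWL = t²/0.27.
t²/0.27 = 75 → t² = 20.25 → t = 4.5.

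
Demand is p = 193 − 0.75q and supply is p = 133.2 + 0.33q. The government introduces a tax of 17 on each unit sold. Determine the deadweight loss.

133.80

Competitive equilibrium: 193 − 0.75q = 133.2 + 0.33q → q* = 55.3704, p* = 151.4722.
With the tax, the buyer price exceeds the seller price by 17: (193 − 0.75q) − (133.2 + 0.33q) = 17 → q' = 39.6296.
Δq = 55.3704 − 39.6296 = 15.7408; the wedge equals the tax, 17.
Welfare loss = ½ × 15.7408 × 17 = 133.80.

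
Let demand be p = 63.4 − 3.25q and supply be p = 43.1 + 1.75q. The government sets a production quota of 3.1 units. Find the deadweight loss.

2.304

Competitive equilibrium: 63.4 − 3.25q = 43.1 + 1.75q → q* = 4.06, p* = 50.205.
At q = 3.1: demand price = 63.4 − 3.25·3.1 = 53.325; supply price = 43.1 + 1.75·3.1 = 48.525.
Δq = 4.06 − 3.1 = 0.96; wedge = 53.325 − 48.525 = 4.8.
DWL = ½ × 0.96 × 4.8 = 2.304.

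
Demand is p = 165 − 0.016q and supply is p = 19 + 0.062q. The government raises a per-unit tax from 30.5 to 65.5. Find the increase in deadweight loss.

Competitive equilibrium: 165 − 0.016q = 19 + 0.062q → q* = 1871.7949, p* = 135.0513.
For a per-unit tax t: Δq = t/0.078, so DWL = ½·t·(t/0.078) = t²/0.156.
At t = 30.5: DWL = 5963.141. At t = 65.5: DWL = 27501.603.
Increase = 27501.603 − 5963.141 = 21538.46.

21538.46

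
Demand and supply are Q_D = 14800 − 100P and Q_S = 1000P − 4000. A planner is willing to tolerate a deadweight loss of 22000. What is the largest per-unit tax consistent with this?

In inverse form: demand P = 148 − 0.01Q, supply P = 4 + 0.001Q.
Competitive equilibrium: 148 − 0.01Q = 4 + 0.001Q → Q* = 13090.9091, P* = 17.0909.
A tax t gives ΔQ = t/0.011 and wedge t, so DWL = t²/0.022.
t²/0.022 = 22000 → t² = 484 → t = 22.

22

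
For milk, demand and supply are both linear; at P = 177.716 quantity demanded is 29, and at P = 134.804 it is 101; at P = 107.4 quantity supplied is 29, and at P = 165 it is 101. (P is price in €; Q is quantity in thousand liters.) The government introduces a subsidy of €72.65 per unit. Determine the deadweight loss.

€1890.41 thousand

Demand slope = (134.804 − 177.716)/(101 − 29) = −0.596, so P = 195 − 0.596Q.
Supply slope = (165 − 107.4)/(101 − 29) = 0.8, so P = 84.2 + 0.8Q.
Competitive equilibrium: 195 − 0.596Q = 84.2 + 0.8Q → Q* = 79.3696, P* = 147.6957.
The subsidy lowers effective supply by 72.65: P = 11.55 + 0.8Q.
New quantity: 195 − 0.596Q = 11.55 + 0.8Q → Q' = 131.4112.
Overproduction ΔQ = 131.4112 − 79.3696 = 52.0416; wedge = subsidy = 72.65.
DWL = ½ × 52.0416 × 72.65 = €1890.41 thousand.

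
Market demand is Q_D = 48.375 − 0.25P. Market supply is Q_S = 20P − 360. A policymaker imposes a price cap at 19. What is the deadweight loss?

1102.50

In inverse form: demand P = 193.5 − 4Q, supply P = 18 + 0.05Q.
Competitive equilibrium: 193.5 − 4Q = 18 + 0.05Q → Q* = 43.3333, P* = 20.1667.
At the ceiling P = 19, quantity supplied = (19 − 18)/0.05 = 20.
Willingness to pay at Q' = 20: 193.5 − 4·20 = 113.5.
ΔQ = 43.3333 − 20 = 23.3333; wedge = 113.5 − 19 = 94.5.
DWL = ½ × 23.3333 × 94.5 = 1102.50.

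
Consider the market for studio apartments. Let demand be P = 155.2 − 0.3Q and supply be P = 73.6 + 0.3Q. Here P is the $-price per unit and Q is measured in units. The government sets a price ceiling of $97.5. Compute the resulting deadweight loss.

$952.03

Competitive equilibrium: 155.2 − 0.3Q = 73.6 + 0.3Q → Q* = 136, P* = 114.4.
At the ceiling P = 97.5, quantity supplied = (97.5 − 73.6)/0.3 = 79.6667.
Willingness to pay at Q' = 79.6667: 155.2 − 0.3·79.6667 = 131.3.
ΔQ = 136 − 79.6667 = 56.3333; wedge = 131.3 − 97.5 = 33.8.
Welfare loss = ½ × 56.3333 × 33.8 = $952.03.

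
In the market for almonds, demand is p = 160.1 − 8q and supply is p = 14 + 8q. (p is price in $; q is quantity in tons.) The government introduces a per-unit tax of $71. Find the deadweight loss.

Competitive equilibrium: 160.1 − 8q = 14 + 8q → q* = 9.1313, p* = 87.05.
With the tax, the buyer price exceeds the seller price by 71: (160.1 − 8q) − (14 + 8q) = 71 → q' = 4.6938.
Δq = 9.1313 − 4.6938 = 4.4375; the wedge equals the tax, 71.
DWL = ½ × 4.4375 × 71 = $157.53.

$157.53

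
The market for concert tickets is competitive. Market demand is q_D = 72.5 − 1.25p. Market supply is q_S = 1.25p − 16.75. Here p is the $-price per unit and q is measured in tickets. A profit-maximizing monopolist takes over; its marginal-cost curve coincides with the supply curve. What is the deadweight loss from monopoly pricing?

In inverse form: demand p = 58 − 0.8q, supply p = 13.4 + 0.8q.
Competitive equilibrium: 58 − 0.8q = 13.4 + 0.8q → q* = 27.875, p* = 35.7.
Marginal revenue: MR = 58 − 1.6q. Set MR = MC: 58 − 1.6q = 13.4 + 0.8q → q_m = 18.5833.
Price p_m = 58 − 0.8·18.5833 = 43.1334; MC(q_m) = 13.4 + 0.8·18.5833 = 28.2666.
Competitive q* = 27.875, so Δq = 9.2917; wedge = 43.1334 − 28.2666 = 14.8668.
The triangle = ½ × 9.2917 × 14.8668 = $69.07.

$69.07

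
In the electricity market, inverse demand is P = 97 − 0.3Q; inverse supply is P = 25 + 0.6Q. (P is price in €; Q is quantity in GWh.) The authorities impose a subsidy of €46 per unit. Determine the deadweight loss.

Competitive equilibrium: 97 − 0.3Q = 25 + 0.6Q → Q* = 80, P* = 73.
The subsidy lowers effective supply by 46: P = 0.6Q − 21.
New quantity: 97 − 0.3Q = 0.6Q − 21 → Q' = 131.1111.
Overproduction ΔQ = 131.1111 − 80 = 51.1111; wedge = subsidy = 46.
Welfare loss = ½ × 51.1111 × 46 = €1175.56.

€1175.56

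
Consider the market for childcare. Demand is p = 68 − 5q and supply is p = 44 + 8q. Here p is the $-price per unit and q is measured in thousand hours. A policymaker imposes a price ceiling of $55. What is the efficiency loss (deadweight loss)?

Competitive equilibrium: 68 − 5q = 44 + 8q → q* = 1.8462, p* = 58.7692.
At the ceiling p = 55, quantity supplied = (55 − 44)/8 = 1.375.
Willingness to pay at q' = 1.375: 68 − 5·1.375 = 61.125.
Δq = 1.8462 − 1.375 = 0.4712; wedge = 61.125 − 55 = 6.125.
Deadweight loss = ½ × 0.4712 × 6.125 = $1.44 thousand.

$1.44 thousand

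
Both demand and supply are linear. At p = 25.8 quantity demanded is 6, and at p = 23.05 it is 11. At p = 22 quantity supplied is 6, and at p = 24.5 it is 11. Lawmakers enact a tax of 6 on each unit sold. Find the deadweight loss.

17.14

Demand slope = (23.05 − 25.8)/(11 − 6) = −0.55, so p = 29.1 − 0.55q.
Supply slope = (24.5 − 22)/(11 − 6) = 0.5, so p = 19 + 0.5q.
Competitive equilibrium: 29.1 − 0.55q = 19 + 0.5q → q* = 9.619, p* = 23.8095.
With the tax, the buyer price exceeds the seller price by 6: (29.1 − 0.55q) − (19 + 0.5q) = 6 → q' = 3.9048.
Δq = 9.619 − 3.9048 = 5.7142; the wedge equals the tax, 6.
Deadweight loss = ½ × 5.7142 × 6 = 17.14.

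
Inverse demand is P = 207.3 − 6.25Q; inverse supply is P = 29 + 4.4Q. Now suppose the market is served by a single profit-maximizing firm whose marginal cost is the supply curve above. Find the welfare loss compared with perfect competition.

Competitive equilibrium: 207.3 − 6.25Q = 29 + 4.4Q → Q* = 16.7418, P* = 102.6638.
Marginal revenue: MR = 207.3 − 12.5Q. Set MR = MC: 207.3 − 12.5Q = 29 + 4.4Q → Q_m = 10.5503.
Price P_m = 207.3 − 6.25·10.5503 = 141.3606; MC(Q_m) = 29 + 4.4·10.5503 = 75.4213.
Competitive Q* = 16.7418, so ΔQ = 6.1915; wedge = 141.3606 − 75.4213 = 65.9393.
DWL = ½ × 6.1915 × 65.9393 = 204.13.

204.13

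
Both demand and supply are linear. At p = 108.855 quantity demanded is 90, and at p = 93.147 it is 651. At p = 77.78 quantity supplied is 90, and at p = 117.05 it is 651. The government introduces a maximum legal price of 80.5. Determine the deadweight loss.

3793.31

Demand slope = (93.147 − 108.855)/(651 − 90) = −0.028, so p = 111.375 − 0.028q.
Supply slope = (117.05 − 77.78)/(651 − 90) = 0.07, so p = 71.48 + 0.07q.
Competitive equilibrium: 111.375 − 0.028q = 71.48 + 0.07q → q* = 407.0918, p* = 99.9764.
At the ceiling p = 80.5, quantity supplied = (80.5 − 71.48)/0.07 = 128.8571.
Willingness to pay at q' = 128.8571: 111.375 − 0.028·128.8571 = 107.767.
Δq = 407.0918 − 128.8571 = 278.2347; wedge = 107.767 − 80.5 = 27.267.
Deadweight loss = ½ × 278.2347 × 27.267 = 3793.31.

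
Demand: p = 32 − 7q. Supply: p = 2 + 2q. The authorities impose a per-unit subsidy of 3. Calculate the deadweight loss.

0.50

Competitive equilibrium: 32 − 7q = 2 + 2q → q* = 3.3333, p* = 8.6667.
The subsidy lowers effective supply by 3: p = 2q − 1.
New quantity: 32 − 7q = 2q − 1 → q' = 3.6667.
Overproduction Δq = 3.6667 − 3.3333 = 0.3334; wedge = subsidy = 3.
Welfare loss = ½ × 0.3334 × 3 = 0.50.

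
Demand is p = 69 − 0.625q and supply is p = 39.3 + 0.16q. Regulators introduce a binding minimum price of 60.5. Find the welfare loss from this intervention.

Competitive equilibrium: 69 − 0.625q = 39.3 + 0.16q → q* = 37.8344, p* = 45.3535.
At the floor p = 60.5, quantity demanded = (69 − 60.5)/0.625 = 13.6.
Sellers' marginal cost at q' = 13.6: 39.3 + 0.16·13.6 = 41.476.
Δq = 37.8344 − 13.6 = 24.2344; wedge = 60.5 − 41.476 = 19.024.
Deadweight loss = ½ × 24.2344 × 19.024 = 230.52.

230.52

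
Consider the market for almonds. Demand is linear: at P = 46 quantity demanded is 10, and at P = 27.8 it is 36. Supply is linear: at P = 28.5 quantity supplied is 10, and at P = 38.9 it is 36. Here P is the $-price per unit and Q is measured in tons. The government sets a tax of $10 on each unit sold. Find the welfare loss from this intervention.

$45.45

Demand slope = (27.8 − 46)/(36 − 10) = −0.7, so P = 53 − 0.7Q.
Supply slope = (38.9 − 28.5)/(36 − 10) = 0.4, so P = 24.5 + 0.4Q.
Competitive equilibrium: 53 − 0.7Q = 24.5 + 0.4Q → Q* = 25.9091, P* = 34.8636.
With the tax, the buyer price exceeds the seller price by 10: (53 − 0.7Q) − (24.5 + 0.4Q) = 10 → Q' = 16.8182.
ΔQ = 25.9091 − 16.8182 = 9.0909; the wedge equals the tax, 10.
DWL = ½ × 9.0909 × 10 = $45.45.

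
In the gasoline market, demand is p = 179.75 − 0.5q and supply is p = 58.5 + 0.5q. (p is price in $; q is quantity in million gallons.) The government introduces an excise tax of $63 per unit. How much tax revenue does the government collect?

Competitive equilibrium: 179.75 − 0.5q = 58.5 + 0.5q → q* = 121.25, p* = 119.125.
With the tax, the buyer price exceeds the seller price by 63: (179.75 − 0.5q) − (58.5 + 0.5q) = 63 → q' = 58.25.
Tax revenue = 63 × 58.25 = $3669.75 million.

$3669.75 million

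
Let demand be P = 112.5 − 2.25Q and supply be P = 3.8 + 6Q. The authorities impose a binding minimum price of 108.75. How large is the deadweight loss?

Competitive equilibrium: 112.5 − 2.25Q = 3.8 + 6Q → Q* = 13.1758, P* = 82.8545.
At the floor P = 108.75, quantity demanded = (112.5 − 108.75)/2.25 = 1.6667.
Sellers' marginal cost at Q' = 1.6667: 3.8 + 6·1.6667 = 13.8002.
ΔQ = 13.1758 − 1.6667 = 11.5091; wedge = 108.75 − 13.8002 = 94.9498.
The triangle = ½ × 11.5091 × 94.9498 = 546.39.

546.39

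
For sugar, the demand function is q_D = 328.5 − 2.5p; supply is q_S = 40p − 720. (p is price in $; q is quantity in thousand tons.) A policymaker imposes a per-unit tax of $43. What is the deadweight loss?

In inverse form: demand p = 131.4 − 0.4q, supply p = 18 + 0.025q.
Competitive equilibrium: 131.4 − 0.4q = 18 + 0.025q → q* = 266.8235, p* = 24.6706.
With the tax, the buyer price exceeds the seller price by 43: (131.4 − 0.4q) − (18 + 0.025q) = 43 → q' = 165.6471.
Δq = 266.8235 − 165.6471 = 101.1764; the wedge equals the tax, 43.
Welfare loss = ½ × 101.1764 × 43 = $2175.29 thousand.

$2175.29 thousand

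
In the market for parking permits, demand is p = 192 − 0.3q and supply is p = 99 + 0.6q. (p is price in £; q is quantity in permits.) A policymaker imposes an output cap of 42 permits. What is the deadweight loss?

Competitive equilibrium: 192 − 0.3q = 99 + 0.6q → q* = 103.3333, p* = 161.
At q = 42: demand price = 192 − 0.3·42 = 179.4; supply price = 99 + 0.6·42 = 124.2.
Δq = 103.3333 − 42 = 61.3333; wedge = 179.4 − 124.2 = 55.2.
The triangle = ½ × 61.3333 × 55.2 = £1692.80.

£1692.80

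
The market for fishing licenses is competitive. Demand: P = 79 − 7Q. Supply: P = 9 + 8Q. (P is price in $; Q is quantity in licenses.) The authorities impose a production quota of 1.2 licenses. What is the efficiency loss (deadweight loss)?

$90.13

Competitive equilibrium: 79 − 7Q = 9 + 8Q → Q* = 4.6667, P* = 46.3333.
At Q = 1.2: demand price = 79 − 7·1.2 = 70.6; supply price = 9 + 8·1.2 = 18.6.
ΔQ = 4.6667 − 1.2 = 3.4667; wedge = 70.6 − 18.6 = 52.
Deadweight loss = ½ × 3.4667 × 52 = $90.13.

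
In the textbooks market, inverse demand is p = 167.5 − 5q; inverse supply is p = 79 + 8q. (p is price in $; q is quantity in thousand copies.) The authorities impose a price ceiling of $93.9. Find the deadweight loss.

Competitive equilibrium: 167.5 − 5q = 79 + 8q → q* = 6.8077, p* = 133.4615.
At the ceiling p = 93.9, quantity supplied = (93.9 − 79)/8 = 1.8625.
Willingness to pay at q' = 1.8625: 167.5 − 5·1.8625 = 158.1875.
Δq = 6.8077 − 1.8625 = 4.9452; wedge = 158.1875 − 93.9 = 64.2875.
Deadweight loss = ½ × 4.9452 × 64.2875 = $158.96 thousand.

$158.96 thousand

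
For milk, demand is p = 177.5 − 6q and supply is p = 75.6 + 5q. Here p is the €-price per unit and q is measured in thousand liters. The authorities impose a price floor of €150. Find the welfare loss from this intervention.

€120.48 thousand

Competitive equilibrium: 177.5 − 6q = 75.6 + 5q → q* = 9.2636, p* = 121.9182.
At the floor p = 150, quantity demanded = (177.5 − 150)/6 = 4.5833.
Sellers' marginal cost at q' = 4.5833: 75.6 + 5·4.5833 = 98.5165.
Δq = 9.2636 − 4.5833 = 4.6803; wedge = 150 − 98.5165 = 51.4835.
The triangle = ½ × 4.6803 × 51.4835 = €120.48 thousand.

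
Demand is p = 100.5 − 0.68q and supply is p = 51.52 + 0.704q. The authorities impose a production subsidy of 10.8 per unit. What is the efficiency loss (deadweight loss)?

Competitive equilibrium: 100.5 − 0.68q = 51.52 + 0.704q → q* = 35.3902, p* = 76.4347.
The subsidy lowers effective supply by 10.8: p = 40.72 + 0.704q.
New quantity: 100.5 − 0.68q = 40.72 + 0.704q → q' = 43.1936.
Overproduction Δq = 43.1936 − 35.3902 = 7.8034; wedge = subsidy = 10.8.
Deadweight loss = ½ × 7.8034 × 10.8 = 42.14.

42.14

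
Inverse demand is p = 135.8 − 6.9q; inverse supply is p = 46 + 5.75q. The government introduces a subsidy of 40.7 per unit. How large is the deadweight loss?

65.47

Competitive equilibrium: 135.8 − 6.9q = 46 + 5.75q → q* = 7.0988, p* = 86.8182.
The subsidy lowers effective supply by 40.7: p = 5.3 + 5.75q.
New quantity: 135.8 − 6.9q = 5.3 + 5.75q → q' = 10.3162.
Overproduction Δq = 10.3162 − 7.0988 = 3.2174; wedge = subsidy = 40.7.
Deadweight loss = ½ × 3.2174 × 40.7 = 65.47.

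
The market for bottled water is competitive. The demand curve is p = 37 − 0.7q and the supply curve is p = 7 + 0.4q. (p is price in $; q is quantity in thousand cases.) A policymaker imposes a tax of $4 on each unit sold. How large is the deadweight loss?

$7.27 thousand

Competitive equilibrium: 37 − 0.7q = 7 + 0.4q → q* = 27.2727, p* = 17.9091.
With the tax, the buyer price exceeds the seller price by 4: (37 − 0.7q) − (7 + 0.4q) = 4 → q' = 23.6364.
Δq = 27.2727 − 23.6364 = 3.6363; the wedge equals the tax, 4.
The triangle = ½ × 3.6363 × 4 = $7.27 thousand.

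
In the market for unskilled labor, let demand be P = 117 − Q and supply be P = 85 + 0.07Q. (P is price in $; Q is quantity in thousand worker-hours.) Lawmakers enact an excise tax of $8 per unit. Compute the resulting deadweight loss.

$29.91 thousand

Competitive equilibrium: 117 − Q = 85 + 0.07Q → Q* = 29.9065, P* = 87.0935.
With the tax, the buyer price exceeds the seller price by 8: (117 − Q) − (85 + 0.07Q) = 8 → Q' = 22.4299.
ΔQ = 29.9065 − 22.4299 = 7.4766; the wedge equals the tax, 8.
Welfare loss = ½ × 7.4766 × 8 = $29.91 thousand.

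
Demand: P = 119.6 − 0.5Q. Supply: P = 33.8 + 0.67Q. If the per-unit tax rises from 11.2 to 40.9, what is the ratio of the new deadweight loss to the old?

13.336

Competitive equilibrium: 119.6 − 0.5Q = 33.8 + 0.67Q → Q* = 73.3333, P* = 82.9333.
For a per-unit tax t: ΔQ = t/1.17, so DWL = ½·t·(t/1.17) = t²/2.34.
At t = 11.2: DWL = 53.607. At t = 40.9: DWL = 714.876.
Ratio = (40.9/11.2)² = 13.336.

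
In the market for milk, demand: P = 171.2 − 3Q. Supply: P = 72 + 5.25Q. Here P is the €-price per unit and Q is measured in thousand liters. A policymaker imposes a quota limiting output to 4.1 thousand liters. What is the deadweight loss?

Competitive equilibrium: 171.2 − 3Q = 72 + 5.25Q → Q* = 12.0242, P* = 135.1273.
At Q = 4.1: demand price = 171.2 − 3·4.1 = 158.9; supply price = 72 + 5.25·4.1 = 93.525.
ΔQ = 12.0242 − 4.1 = 7.9242; wedge = 158.9 − 93.525 = 65.375.
DWL = ½ × 7.9242 × 65.375 = €259.02 thousand.

€259.02 thousand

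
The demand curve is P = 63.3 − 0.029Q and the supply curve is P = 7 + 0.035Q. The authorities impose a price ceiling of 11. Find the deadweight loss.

18746.88

Competitive equilibrium: 63.3 − 0.029Q = 7 + 0.035Q → Q* = 879.6875, P* = 37.78906.
At the ceiling P = 11, quantity supplied = (11 − 7)/0.035 = 114.28571.
Willingness to pay at Q' = 114.28571: 63.3 − 0.029·114.28571 = 59.98571.
ΔQ = 879.6875 − 114.28571 = 765.40179; wedge = 59.98571 − 11 = 48.98571.
Welfare loss = ½ × 765.40179 × 48.98571 = 18746.88.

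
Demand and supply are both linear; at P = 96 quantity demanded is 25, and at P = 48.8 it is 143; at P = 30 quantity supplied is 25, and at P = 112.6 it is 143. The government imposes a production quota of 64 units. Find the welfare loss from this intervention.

Demand slope = (48.8 − 96)/(143 − 25) = −0.4, so P = 106 − 0.4Q.
Supply slope = (112.6 − 30)/(143 − 25) = 0.7, so P = 12.5 + 0.7Q.
Competitive equilibrium: 106 − 0.4Q = 12.5 + 0.7Q → Q* = 85, P* = 72.
At Q = 64: demand price = 106 − 0.4·64 = 80.4; supply price = 12.5 + 0.7·64 = 57.3.
ΔQ = 85 − 64 = 21; wedge = 80.4 − 57.3 = 23.1.
The triangle = ½ × 21 × 23.1 = 242.55.

242.55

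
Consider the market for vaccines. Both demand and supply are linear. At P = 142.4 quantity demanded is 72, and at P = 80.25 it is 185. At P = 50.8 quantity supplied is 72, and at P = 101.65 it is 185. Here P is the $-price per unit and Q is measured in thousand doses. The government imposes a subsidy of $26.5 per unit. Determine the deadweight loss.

Demand slope = (80.25 − 142.4)/(185 − 72) = −0.55, so P = 182 − 0.55Q.
Supply slope = (101.65 − 50.8)/(185 − 72) = 0.45, so P = 18.4 + 0.45Q.
Competitive equilibrium: 182 − 0.55Q = 18.4 + 0.45Q → Q* = 163.6, P* = 92.02.
The subsidy lowers effective supply by 26.5: P = 0.45Q − 8.1.
New quantity: 182 − 0.55Q = 0.45Q − 8.1 → Q' = 190.1.
Overproduction ΔQ = 190.1 − 163.6 = 26.5; wedge = subsidy = 26.5.
The triangle = ½ × 26.5 × 26.5 = $351.125 thousand.

$351.125 thousand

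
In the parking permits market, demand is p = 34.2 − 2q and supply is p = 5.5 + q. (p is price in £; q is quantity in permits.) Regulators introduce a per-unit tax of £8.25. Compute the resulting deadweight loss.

Competitive equilibrium: 34.2 − 2q = 5.5 + q → q* = 9.5667, p* = 15.0667.
With the tax, the buyer price exceeds the seller price by 8.25: (34.2 − 2q) − (5.5 + q) = 8.25 → q' = 6.8167.
Δq = 9.5667 − 6.8167 = 2.75; the wedge equals the tax, 8.25.
DWL = ½ × 2.75 × 8.25 = £11.34.

£11.34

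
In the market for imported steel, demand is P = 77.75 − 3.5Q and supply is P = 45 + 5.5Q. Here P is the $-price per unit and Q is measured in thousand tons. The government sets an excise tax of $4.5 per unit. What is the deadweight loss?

$1.125 thousand

Competitive equilibrium: 77.75 − 3.5Q = 45 + 5.5Q → Q* = 3.6389, P* = 65.0139.
With the tax, the buyer price exceeds the seller price by 4.5: (77.75 − 3.5Q) − (45 + 5.5Q) = 4.5 → Q' = 3.1389.
ΔQ = 3.6389 − 3.1389 = 0.5; the wedge equals the tax, 4.5.
Welfare loss = ½ × 0.5 × 4.5 = $1.125 thousand.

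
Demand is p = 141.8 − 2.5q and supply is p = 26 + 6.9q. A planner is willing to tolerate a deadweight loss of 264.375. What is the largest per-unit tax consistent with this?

70.5

Competitive equilibrium: 141.8 − 2.5q = 26 + 6.9q → q* = 12.3191, p* = 111.0021.
A tax t gives Δq = t/9.4 and wedge t, so DWL = t²/18.8.
t²/18.8 = 264.375 → t² = 4970.25 → t = 70.5.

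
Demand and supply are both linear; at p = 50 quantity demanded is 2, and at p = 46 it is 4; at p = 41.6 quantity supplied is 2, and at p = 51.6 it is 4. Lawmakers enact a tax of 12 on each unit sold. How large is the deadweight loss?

Demand slope = (46 − 50)/(4 − 2) = −2, so p = 54 − 2q.
Supply slope = (51.6 − 41.6)/(4 − 2) = 5, so p = 31.6 + 5q.
Competitive equilibrium: 54 − 2q = 31.6 + 5q → q* = 3.2, p* = 47.6.
With the tax, the buyer price exceeds the seller price by 12: (54 − 2q) − (31.6 + 5q) = 12 → q' = 1.4857.
Δq = 3.2 − 1.4857 = 1.7143; the wedge equals the tax, 12.
Deadweight loss = ½ × 1.7143 × 12 = 10.29.

10.29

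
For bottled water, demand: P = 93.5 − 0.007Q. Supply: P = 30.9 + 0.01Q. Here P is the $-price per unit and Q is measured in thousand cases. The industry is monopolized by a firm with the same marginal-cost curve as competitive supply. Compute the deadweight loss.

Competitive equilibrium: 93.5 − 0.007Q = 30.9 + 0.01Q → Q* = 3682.352941, P* = 67.723529.
Marginal revenue: MR = 93.5 − 0.014Q. Set MR = MC: 93.5 − 0.014Q = 30.9 + 0.01Q → Q_m = 2608.333333.
Price P_m = 93.5 − 0.007·2608.333333 = 75.241667; MC(Q_m) = 30.9 + 0.01·2608.333333 = 56.983333.
Competitive Q* = 3682.352941, so ΔQ = 1074.019608; wedge = 75.241667 − 56.983333 = 18.258334.
Welfare loss = ½ × 1074.019608 × 18.258334 = $9804.90 thousand.

$9804.90 thousand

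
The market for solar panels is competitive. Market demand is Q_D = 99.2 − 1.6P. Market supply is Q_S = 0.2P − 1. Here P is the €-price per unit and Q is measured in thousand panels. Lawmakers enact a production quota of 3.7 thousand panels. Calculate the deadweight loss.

€116.40 thousand

In inverse form: demand P = 62 − 0.625Q, supply P = 5 + 5Q.
Competitive equilibrium: 62 − 0.625Q = 5 + 5Q → Q* = 10.1333, P* = 55.6667.
At Q = 3.7: demand price = 62 − 0.625·3.7 = 59.6875; supply price = 5 + 5·3.7 = 23.5.
ΔQ = 10.1333 − 3.7 = 6.4333; wedge = 59.6875 − 23.5 = 36.1875.
Deadweight loss = ½ × 6.4333 × 36.1875 = €116.40 thousand.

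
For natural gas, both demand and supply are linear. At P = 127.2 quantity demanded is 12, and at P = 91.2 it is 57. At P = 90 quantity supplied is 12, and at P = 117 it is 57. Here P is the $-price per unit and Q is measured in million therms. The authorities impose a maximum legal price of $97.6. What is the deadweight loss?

$135.34 million

Demand slope = (91.2 − 127.2)/(57 − 12) = −0.8, so P = 136.8 − 0.8Q.
Supply slope = (117 − 90)/(57 − 12) = 0.6, so P = 82.8 + 0.6Q.
Competitive equilibrium: 136.8 − 0.8Q = 82.8 + 0.6Q → Q* = 38.5714, P* = 105.9429.
At the ceiling P = 97.6, quantity supplied = (97.6 − 82.8)/0.6 = 24.6667.
Willingness to pay at Q' = 24.6667: 136.8 − 0.8·24.6667 = 117.0666.
ΔQ = 38.5714 − 24.6667 = 13.9047; wedge = 117.0666 − 97.6 = 19.4666.
DWL = ½ × 13.9047 × 19.4666 = $135.34 million.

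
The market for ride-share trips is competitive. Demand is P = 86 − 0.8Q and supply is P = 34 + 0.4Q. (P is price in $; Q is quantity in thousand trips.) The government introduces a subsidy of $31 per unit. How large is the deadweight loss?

Competitive equilibrium: 86 − 0.8Q = 34 + 0.4Q → Q* = 43.3333, P* = 51.3333.
The subsidy lowers effective supply by 31: P = 3 + 0.4Q.
New quantity: 86 − 0.8Q = 3 + 0.4Q → Q' = 69.1667.
Overproduction ΔQ = 69.1667 − 43.3333 = 25.8334; wedge = subsidy = 31.
The triangle = ½ × 25.8334 × 31 = $400.42 thousand.

$400.42 thousand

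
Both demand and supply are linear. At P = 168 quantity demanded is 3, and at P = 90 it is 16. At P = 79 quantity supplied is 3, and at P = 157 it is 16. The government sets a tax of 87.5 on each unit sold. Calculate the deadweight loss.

319.01

Demand slope = (90 − 168)/(16 − 3) = −6, so P = 186 − 6Q.
Supply slope = (157 − 79)/(16 − 3) = 6, so P = 61 + 6Q.
Competitive equilibrium: 186 − 6Q = 61 + 6Q → Q* = 10.4167, P* = 123.5.
With the tax, the buyer price exceeds the seller price by 87.5: (186 − 6Q) − (61 + 6Q) = 87.5 → Q' = 3.125.
ΔQ = 10.4167 − 3.125 = 7.2917; the wedge equals the tax, 87.5.
The triangle = ½ × 7.2917 × 87.5 = 319.01.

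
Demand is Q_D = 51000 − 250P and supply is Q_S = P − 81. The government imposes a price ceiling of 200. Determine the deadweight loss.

In inverse form: demand P = 204 − 0.004Q, supply P = 81 + Q.
Competitive equilibrium: 204 − 0.004Q = 81 + Q → Q* = 122.51, P* = 203.51.
At the ceiling P = 200, quantity supplied = (200 − 81)/1 = 119.
Willingness to pay at Q' = 119: 204 − 0.004·119 = 203.524.
ΔQ = 122.51 − 119 = 3.51; wedge = 203.524 − 200 = 3.524.
Welfare loss = ½ × 3.51 × 3.524 = 6.18.

6.18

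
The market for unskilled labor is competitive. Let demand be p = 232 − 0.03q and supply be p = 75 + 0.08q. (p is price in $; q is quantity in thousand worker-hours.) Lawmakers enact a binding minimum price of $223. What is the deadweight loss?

$69890.91 thousand

Competitive equilibrium: 232 − 0.03q = 75 + 0.08q → q* = 1427.2727, p* = 189.1818.
At the floor p = 223, quantity demanded = (232 − 223)/0.03 = 300.
Sellers' marginal cost at q' = 300: 75 + 0.08·300 = 99.
Δq = 1427.2727 − 300 = 1127.2727; wedge = 223 − 99 = 124.
Welfare loss = ½ × 1127.2727 × 124 = $69890.91 thousand.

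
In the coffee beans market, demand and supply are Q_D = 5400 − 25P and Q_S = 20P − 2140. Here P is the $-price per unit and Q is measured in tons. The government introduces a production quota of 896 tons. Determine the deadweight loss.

$4468.28

In inverse form: demand P = 216 − 0.04Q, supply P = 107 + 0.05Q.
Competitive equilibrium: 216 − 0.04Q = 107 + 0.05Q → Q* = 1211.1111, P* = 167.5556.
At Q = 896: demand price = 216 − 0.04·896 = 180.16; supply price = 107 + 0.05·896 = 151.8.
ΔQ = 1211.1111 − 896 = 315.1111; wedge = 180.16 − 151.8 = 28.36.
Welfare loss = ½ × 315.1111 × 28.36 = $4468.28.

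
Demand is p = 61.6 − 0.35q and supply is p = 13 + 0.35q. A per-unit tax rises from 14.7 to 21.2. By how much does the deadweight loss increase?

Competitive equilibrium: 61.6 − 0.35q = 13 + 0.35q → q* = 69.4286, p* = 37.3.
For a per-unit tax t: Δq = t/0.7, so DWL = ½·t·(t/0.7) = t²/1.4.
At t = 14.7: DWL = 154.35. At t = 21.2: DWL = 321.029.
Increase = 321.029 − 154.35 = 166.68.

166.68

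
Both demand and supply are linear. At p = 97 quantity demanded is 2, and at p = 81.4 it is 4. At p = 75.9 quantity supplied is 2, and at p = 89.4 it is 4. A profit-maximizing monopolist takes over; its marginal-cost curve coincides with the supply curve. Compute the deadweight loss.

Demand slope = (81.4 − 97)/(4 − 2) = −7.8, so p = 112.6 − 7.8q.
Supply slope = (89.4 − 75.9)/(4 − 2) = 6.75, so p = 62.4 + 6.75q.
Competitive equilibrium: 112.6 − 7.8q = 62.4 + 6.75q → q* = 3.4502, p* = 85.6887.
Marginal revenue: MR = 112.6 − 15.6q. Set MR = MC: 112.6 − 15.6q = 62.4 + 6.75q → q_m = 2.2461.
Price p_m = 112.6 − 7.8·2.2461 = 95.0804; MC(q_m) = 62.4 + 6.75·2.2461 = 77.5612.
Competitive q* = 3.4502, so Δq = 1.2041; wedge = 95.0804 − 77.5612 = 17.5192.
DWL = ½ × 1.2041 × 17.5192 = 10.55.

10.55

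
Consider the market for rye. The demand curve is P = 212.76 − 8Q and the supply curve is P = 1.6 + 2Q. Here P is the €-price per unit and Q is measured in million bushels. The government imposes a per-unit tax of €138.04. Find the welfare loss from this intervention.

Competitive equilibrium: 212.76 − 8Q = 1.6 + 2Q → Q* = 21.116, P* = 43.832.
With the tax, the buyer price exceeds the seller price by 138.04: (212.76 − 8Q) − (1.6 + 2Q) = 138.04 → Q' = 7.312.
ΔQ = 21.116 − 7.312 = 13.804; the wedge equals the tax, 138.04.
Deadweight loss = ½ × 13.804 × 138.04 = €952.75 million.

€952.75 million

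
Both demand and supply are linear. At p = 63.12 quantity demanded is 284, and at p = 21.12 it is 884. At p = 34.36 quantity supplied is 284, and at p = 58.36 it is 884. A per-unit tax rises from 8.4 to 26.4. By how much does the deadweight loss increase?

Demand slope = (21.12 − 63.12)/(884 − 284) = −0.07, so p = 83 − 0.07q.
Supply slope = (58.36 − 34.36)/(884 − 284) = 0.04, so p = 23 + 0.04q.
Competitive equilibrium: 83 − 0.07q = 23 + 0.04q → q* = 545.4545, p* = 44.8182.
For a per-unit tax t: Δq = t/0.11, so DWL = ½·t·(t/0.11) = t²/0.22.
At t = 8.4: DWL = 320.727. At t = 26.4: DWL = 3168.
Increase = 3168 − 320.727 = 2847.27.

2847.27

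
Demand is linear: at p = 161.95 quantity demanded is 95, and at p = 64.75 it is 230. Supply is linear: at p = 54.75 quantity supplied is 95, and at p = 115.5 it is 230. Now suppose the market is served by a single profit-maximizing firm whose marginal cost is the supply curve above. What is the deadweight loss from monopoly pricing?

2956.87

Demand slope = (64.75 − 161.95)/(230 − 95) = −0.72, so p = 230.35 − 0.72q.
Supply slope = (115.5 − 54.75)/(230 − 95) = 0.45, so p = 12 + 0.45q.
Competitive equilibrium: 230.35 − 0.72q = 12 + 0.45q → q* = 186.62393, p* = 95.98077.
Marginal revenue: MR = 230.35 − 1.44q. Set MR = MC: 230.35 − 1.44q = 12 + 0.45q → q_m = 115.5291.
Price p_m = 230.35 − 0.72·115.5291 = 147.16905; MC(q_m) = 12 + 0.45·115.5291 = 63.9881.
Competitive q* = 186.62393, so Δq = 71.09483; wedge = 147.16905 − 63.9881 = 83.18095.
Welfare loss = ½ × 71.09483 × 83.18095 = 2956.87.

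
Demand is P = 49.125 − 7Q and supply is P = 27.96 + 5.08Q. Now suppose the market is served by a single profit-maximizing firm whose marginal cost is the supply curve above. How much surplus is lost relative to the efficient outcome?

2.50

Competitive equilibrium: 49.125 − 7Q = 27.96 + 5.08Q → Q* = 1.7521, P* = 36.8605.
Marginal revenue: MR = 49.125 − 14Q. Set MR = MC: 49.125 − 14Q = 27.96 + 5.08Q → Q_m = 1.1093.
Price P_m = 49.125 − 7·1.1093 = 41.3599; MC(Q_m) = 27.96 + 5.08·1.1093 = 33.5952.
Competitive Q* = 1.7521, so ΔQ = 0.6428; wedge = 41.3599 − 33.5952 = 7.7647.
The triangle = ½ × 0.6428 × 7.7647 = 2.50.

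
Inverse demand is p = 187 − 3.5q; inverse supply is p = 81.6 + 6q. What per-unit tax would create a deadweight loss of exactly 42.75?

28.5

Competitive equilibrium: 187 − 3.5q = 81.6 + 6q → q* = 11.0947, p* = 148.1684.
A tax t gives Δq = t/9.5 and wedge t, so DWL = t²/19.
t²/19 = 42.75 → t² = 812.25 → t = 28.5.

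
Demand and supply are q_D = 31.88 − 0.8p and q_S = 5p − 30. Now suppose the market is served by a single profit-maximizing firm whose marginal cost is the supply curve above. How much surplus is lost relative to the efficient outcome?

In inverse form: demand p = 39.85 − 1.25q, supply p = 6 + 0.2q.
Competitive equilibrium: 39.85 − 1.25q = 6 + 0.2q → q* = 23.3448, p* = 10.669.
Marginal revenue: MR = 39.85 − 2.5q. Set MR = MC: 39.85 − 2.5q = 6 + 0.2q → q_m = 12.537.
Price p_m = 39.85 − 1.25·12.537 = 24.1788; MC(q_m) = 6 + 0.2·12.537 = 8.5074.
Competitive q* = 23.3448, so Δq = 10.8078; wedge = 24.1788 − 8.5074 = 15.6714.
The triangle = ½ × 10.8078 × 15.6714 = 84.69.

84.69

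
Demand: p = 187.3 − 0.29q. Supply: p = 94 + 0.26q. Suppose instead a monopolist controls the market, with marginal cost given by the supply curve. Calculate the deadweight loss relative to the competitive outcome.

943.21

Competitive equilibrium: 187.3 − 0.29q = 94 + 0.26q → q* = 169.6364, p* = 138.1055.
Marginal revenue: MR = 187.3 − 0.58q. Set MR = MC: 187.3 − 0.58q = 94 + 0.26q → q_m = 111.0714.
Price p_m = 187.3 − 0.29·111.0714 = 155.0893; MC(q_m) = 94 + 0.26·111.0714 = 122.8786.
Competitive q* = 169.6364, so Δq = 58.565; wedge = 155.0893 − 122.8786 = 32.2107.
The triangle = ½ × 58.565 × 32.2107 = 943.21.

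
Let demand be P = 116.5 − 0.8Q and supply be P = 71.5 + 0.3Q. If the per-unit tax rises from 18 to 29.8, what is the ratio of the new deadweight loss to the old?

2.741

Competitive equilibrium: 116.5 − 0.8Q = 71.5 + 0.3Q → Q* = 40.9091, P* = 83.7727.
For a per-unit tax t: ΔQ = t/1.1, so DWL = ½·t·(t/1.1) = t²/2.2.
At t = 18: DWL = 147.273. At t = 29.8: DWL = 403.655.
Ratio = (29.8/18)² = 2.741.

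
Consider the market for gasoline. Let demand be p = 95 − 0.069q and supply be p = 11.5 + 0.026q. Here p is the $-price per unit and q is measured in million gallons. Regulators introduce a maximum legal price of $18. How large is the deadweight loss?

Competitive equilibrium: 95 − 0.069q = 11.5 + 0.026q → q* = 878.9474, p* = 34.3526.
At the ceiling p = 18, quantity supplied = (18 − 11.5)/0.026 = 250.
Willingness to pay at q' = 250: 95 − 0.069·250 = 77.75.
Δq = 878.9474 − 250 = 628.9474; wedge = 77.75 − 18 = 59.75.
Welfare loss = ½ × 628.9474 × 59.75 = $18789.80 million.

$18789.80 million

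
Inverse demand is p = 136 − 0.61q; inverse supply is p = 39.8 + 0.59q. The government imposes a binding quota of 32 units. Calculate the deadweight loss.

1392.02

Competitive equilibrium: 136 − 0.61q = 39.8 + 0.59q → q* = 80.1667, p* = 87.0983.
At q = 32: demand price = 136 − 0.61·32 = 116.48; supply price = 39.8 + 0.59·32 = 58.68.
Δq = 80.1667 − 32 = 48.1667; wedge = 116.48 − 58.68 = 57.8.
Deadweight loss = ½ × 48.1667 × 57.8 = 1392.02.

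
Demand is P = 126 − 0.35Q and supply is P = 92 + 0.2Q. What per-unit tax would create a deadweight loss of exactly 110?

Competitive equilibrium: 126 − 0.35Q = 92 + 0.2Q → Q* = 61.8182, P* = 104.3636.
A tax t gives ΔQ = t/0.55 and wedge t, so DWL = t²/1.1.
t²/1.1 = 110 → t² = 121 → t = 11.

11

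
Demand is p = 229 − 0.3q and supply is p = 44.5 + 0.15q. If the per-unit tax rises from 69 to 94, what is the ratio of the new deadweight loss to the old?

Competitive equilibrium: 229 − 0.3q = 44.5 + 0.15q → q* = 410, p* = 106.
For a per-unit tax t: Δq = t/0.45, so DWL = ½·t·(t/0.45) = t²/0.9.
At t = 69: DWL = 5290. At t = 94: DWL = 9817.778.
Ratio = (94/69)² = 1.856.

1.856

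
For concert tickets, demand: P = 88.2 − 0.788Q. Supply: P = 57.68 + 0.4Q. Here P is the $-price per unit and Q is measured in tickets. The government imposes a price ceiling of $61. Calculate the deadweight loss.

Competitive equilibrium: 88.2 − 0.788Q = 57.68 + 0.4Q → Q* = 25.6902, P* = 67.9561.
At the ceiling P = 61, quantity supplied = (61 − 57.68)/0.4 = 8.3.
Willingness to pay at Q' = 8.3: 88.2 − 0.788·8.3 = 81.6596.
ΔQ = 25.6902 − 8.3 = 17.3902; wedge = 81.6596 − 61 = 20.6596.
The triangle = ½ × 17.3902 × 20.6596 = $179.64.

$179.64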